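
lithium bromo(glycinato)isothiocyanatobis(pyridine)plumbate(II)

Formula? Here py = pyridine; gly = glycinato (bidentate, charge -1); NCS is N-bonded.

Li[PbBr(gly)(NCS)(py)2]

Ligands: 2 pyridine (py, neutral), 1 glycinato (gly, -1), 1 isothiocyanato (NCS, -1), 1 bromo (Br, -1). Ligand charge sum = -3.
With Pb in oxidation state +2, the complex ion is [Pb...]^1−.
Charge balance with lithium (+1) requires 1 complex ion per 1 lithium.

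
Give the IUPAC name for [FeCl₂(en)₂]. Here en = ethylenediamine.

dichlorobis(ethylenediamine)iron(II)

There is no counter-ion, so the complex is neutral overall.
Ligand charges: 2×chloro (-1 each), 2×ethylenediamine (neutral); total -2. So Fe + (-2) = 0, giving Fe = +2.
Ligands are named alphabetically: chloro before ethylenediamine.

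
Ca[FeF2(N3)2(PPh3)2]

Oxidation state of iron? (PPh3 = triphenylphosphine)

+2

1 calcium outside the brackets (+2 each) → the complex ion is 2−.
Ligand charges: 2×N3 = -2; 2×PPh3 neutral; 2×F = -2; sum -4.
Fe + (-4) = 2− ⇒ Fe is +2.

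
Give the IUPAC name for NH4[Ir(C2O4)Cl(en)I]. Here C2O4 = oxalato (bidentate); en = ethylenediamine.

ammonium chloro(ethylenediamine)iodooxalatoiridate(III)

The 1 ammonium counter-ion carries a total charge of +1, so each complex ion is 1−.
Ligand charges: 1×oxalato (-2 each), 1×iodo (-1 each), 1×chloro (-1 each), 1×ethylenediamine (neutral); total -4. So Ir + (-4) = 1−, giving Ir = +3.
Ligands are named alphabetically: chloro before ethylenediamine before iodo before oxalato.
The complex ion is anionic, so iridium takes the -ate form iridate(III).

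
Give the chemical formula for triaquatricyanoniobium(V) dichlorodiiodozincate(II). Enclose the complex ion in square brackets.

[Nb(CN)3(H2O)3][ZnCl2I2]

Cation [Nb…]: ligand charges -3, Nb(V) ⇒ ion charge 2+.
Anion [Zn…]: ligand charges -4, Zn(II) ⇒ ion charge 2−.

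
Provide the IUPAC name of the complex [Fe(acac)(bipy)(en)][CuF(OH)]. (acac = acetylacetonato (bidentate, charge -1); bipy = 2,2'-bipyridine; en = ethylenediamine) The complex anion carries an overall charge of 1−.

(acetylacetonato)(2,2'-bipyridine)(ethylenediamine)iron(II) fluorohydroxocuprate(I)

Both ions are complex: the cation is named first with the plain metal name, the anion second with the -ate form; each ion's ligands are alphabetised independently.
The complex anion is given as 1−; its ligand charges sum to -2, so Cu = +1.
A 1:1 salt means the cation carries the equal and opposite charge, 1+.
Cation: ligand charges sum to -1; for the ion to be 1+, Fe = +2.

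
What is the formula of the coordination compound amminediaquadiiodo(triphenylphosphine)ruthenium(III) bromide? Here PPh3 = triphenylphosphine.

Ligands: 2 aqua (H2O, neutral), 1 triphenylphosphine (PPh3, neutral), 1 ammine (NH3, neutral), 2 iodo (I, -1). Ligand charge sum = -2.
With Ru in oxidation state +3, the complex ion is [Ru...]^1+.
Charge balance with bromide (-1) requires 1 complex ion per 1 bromide.

[Ru(H2O)2I2(NH3)(PPh3)]Br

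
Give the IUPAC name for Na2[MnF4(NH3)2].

sodium diamminetetrafluoromanganate(II)

The 2 sodium counter-ions carry a total charge of +2, so each complex ion is 2−.
Ligand charges: 4×fluoro (-1 each), 2×ammine (neutral); total -4. So Mn + (-4) = 2−, giving Mn = +2.
The complex ion is anionic, so manganese takes the -ate form manganate(II).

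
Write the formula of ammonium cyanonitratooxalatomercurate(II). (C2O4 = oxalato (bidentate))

(NH4)2[Hg(C2O4)(CN)(NO3)]

Ligands: 1 cyano (CN, -1), 1 nitrato (NO3, -1), 1 oxalato (C2O4, -2). Ligand charge sum = -4.
With Hg in oxidation state +2, the complex ion is [Hg...]^2−.
Charge balance with ammonium (+1) requires 1 complex ion per 2 ammonium.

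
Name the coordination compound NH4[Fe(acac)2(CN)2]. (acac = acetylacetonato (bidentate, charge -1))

The 1 ammonium counter-ion carries a total charge of +1, so each complex ion is 1−.
Ligand charges: 2×cyano (-1 each), 2×acetylacetonato (-1 each); total -4. So Fe + (-4) = 1−, giving Fe = +3.
The complex ion is anionic, so iron takes the -ate form ferrate(III).

ammonium bis(acetylacetonato)dicyanoferrate(III)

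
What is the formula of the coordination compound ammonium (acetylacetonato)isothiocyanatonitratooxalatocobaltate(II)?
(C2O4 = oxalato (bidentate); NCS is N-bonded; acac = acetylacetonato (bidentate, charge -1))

Ligands: 1 oxalato (C2O4, -2), 1 isothiocyanato (NCS, -1), 1 acetylacetonato (acac, -1), 1 nitrato (NO3, -1). Ligand charge sum = -5.
With Co in oxidation state +2, the complex ion is [Co...]^3−.
Charge balance with ammonium (+1) requires 1 complex ion per 3 ammonium.

(NH4)3[Co(acac)(C2O4)(NCS)(NO3)]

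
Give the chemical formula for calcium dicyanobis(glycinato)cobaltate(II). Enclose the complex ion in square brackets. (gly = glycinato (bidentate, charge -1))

Ligands: 2 cyano (CN, -1), 2 glycinato (gly, -1). Ligand charge sum = -4.
Charge balance with calcium (+2) requires 1 complex ion per 1 calcium.

Ca[Co(CN)2(gly)2]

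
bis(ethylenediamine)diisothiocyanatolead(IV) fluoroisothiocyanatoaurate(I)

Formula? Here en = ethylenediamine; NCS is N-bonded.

Cation [Pb…]: ligand charges -2, Pb(IV) ⇒ ion charge 2+.
Anion [Au…]: ligand charges -2, Au(I) ⇒ ion charge 1−.
One 2+ cation requires 2 of the 1− anion.

[Pb(en)2(NCS)2][AuF(NCS)]2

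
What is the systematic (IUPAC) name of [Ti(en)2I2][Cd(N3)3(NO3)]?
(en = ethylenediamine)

Both ions are complex: the cation is named first with the plain metal name, the anion second with the -ate form; each ion's ligands are alphabetised independently.
Cadmium is always +2 in its complexes; the anion's ligand charges sum to -4, so the complex anion is 2−.
A 1:1 salt means the cation carries the equal and opposite charge, 2+.
Cation: ligand charges sum to -2; for the ion to be 2+, Ti = +4.

bis(ethylenediamine)diiodotitanium(IV) triazidonitratocadmate(II)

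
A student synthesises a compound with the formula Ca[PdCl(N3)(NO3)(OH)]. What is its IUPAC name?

calcium azidochlorohydroxonitratopalladate(II)

The 1 calcium counter-ion carries a total charge of +2, so each complex ion is 2−.
Ligand charges: 1×hydroxo (-1 each), 1×chloro (-1 each), 1×azido (-1 each), 1×nitrato (-1 each); total -4. So Pd + (-4) = 2−, giving Pd = +2.
Ligands are named alphabetically: azido before chloro before hydroxo before nitrato.
The complex ion is anionic, so palladium takes the -ate form palladate(II).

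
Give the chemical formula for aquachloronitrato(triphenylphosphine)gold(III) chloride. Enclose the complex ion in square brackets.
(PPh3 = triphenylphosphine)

Ligands: 1 chloro (Cl, -1), 1 nitrato (NO3, -1), 1 triphenylphosphine (PPh3, neutral), 1 aqua (H2O, neutral). Ligand charge sum = -2.
Charge balance with chloride (-1) requires 1 complex ion per 1 chloride.

[AuCl(H2O)(NO3)(PPh3)]Cl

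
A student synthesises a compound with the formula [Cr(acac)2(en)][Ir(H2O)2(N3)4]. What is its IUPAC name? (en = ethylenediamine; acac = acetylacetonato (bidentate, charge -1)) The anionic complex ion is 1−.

bis(acetylacetonato)(ethylenediamine)chromium(III) diaquatetraazidoiridate(III)

Both ions are complex: the cation is named first with the plain metal name, the anion second with the -ate form; each ion's ligands are alphabetised independently.
The complex anion is given as 1−; its ligand charges sum to -4, so Ir = +3.
A 1:1 salt means the cation carries the equal and opposite charge, 1+.
Cation: ligand charges sum to -2; for the ion to be 1+, Cr = +3.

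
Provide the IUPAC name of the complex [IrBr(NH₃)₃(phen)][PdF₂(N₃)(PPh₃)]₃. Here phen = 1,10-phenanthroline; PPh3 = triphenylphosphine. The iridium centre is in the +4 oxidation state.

Both ions are complex: the cation is named first with the plain metal name, the anion second with the -ate form; each ion's ligands are alphabetised independently.
Ir is given as +4; the cation's ligand charges sum to -1, so the complex cation is 3+.
With 3 anions per cation, each anion must be 3/3 = 1−.
Anion: ligand charges sum to -3; for the ion to be 1−, Pd = +2.

triamminebromo(1,10-phenanthroline)iridium(IV) azidodifluoro(triphenylphosphine)palladate(II)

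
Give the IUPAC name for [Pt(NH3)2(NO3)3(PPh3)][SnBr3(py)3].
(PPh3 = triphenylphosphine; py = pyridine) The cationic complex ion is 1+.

diamminetrinitrato(triphenylphosphine)platinum(IV) tribromotris(pyridine)stannate(II)

The complex cation is given as 1+; its ligand charges sum to -3, so Pt = +4.
A 1:1 salt means the anion carries the equal and opposite charge, 1−.
Anion: ligand charges sum to -3; for the ion to be 1−, Sn = +2.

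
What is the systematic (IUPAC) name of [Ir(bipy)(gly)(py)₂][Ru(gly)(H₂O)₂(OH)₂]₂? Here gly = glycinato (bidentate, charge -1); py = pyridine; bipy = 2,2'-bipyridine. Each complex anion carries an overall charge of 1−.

Both ions are complex: the cation is named first with the plain metal name, the anion second with the -ate form; each ion's ligands are alphabetised independently.
The complex anion is given as 1−; its ligand charges sum to -3, so Ru = +2.
With 2 anions per cation, the cation must be 2×1 = 2+.
Cation: ligand charges sum to -1; for the ion to be 2+, Ir = +3.

(2,2'-bipyridine)(glycinato)bis(pyridine)iridium(III) diaqua(glycinato)dihydroxoruthenate(II)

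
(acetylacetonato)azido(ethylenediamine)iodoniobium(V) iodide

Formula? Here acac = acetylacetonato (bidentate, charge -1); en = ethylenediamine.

Ligands: 1 iodo (I, -1), 1 acetylacetonato (acac, -1), 1 ethylenediamine (en, neutral), 1 azido (N3, -1). Ligand charge sum = -3.
Charge balance with iodide (-1) requires 1 complex ion per 2 iodide.

[Nb(acac)(en)I(N3)]I2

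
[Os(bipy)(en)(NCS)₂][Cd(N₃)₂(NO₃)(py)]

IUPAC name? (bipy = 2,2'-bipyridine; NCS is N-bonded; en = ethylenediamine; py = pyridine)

(2,2'-bipyridine)(ethylenediamine)diisothiocyanatoosmium(III) diazidonitrato(pyridine)cadmate(II)

Both ions are complex: the cation is named first with the plain metal name, the anion second with the -ate form; each ion's ligands are alphabetised independently.
Cadmium is always +2 in its complexes; the anion's ligand charges sum to -3, so the complex anion is 1−.
A 1:1 salt means the cation carries the equal and opposite charge, 1+.
Cation: ligand charges sum to -2; for the ion to be 1+, Os = +3.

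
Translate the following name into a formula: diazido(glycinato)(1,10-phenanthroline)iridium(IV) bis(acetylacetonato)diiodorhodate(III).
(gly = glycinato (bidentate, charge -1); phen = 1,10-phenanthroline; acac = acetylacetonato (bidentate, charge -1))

[Ir(gly)(N3)2(phen)][Rh(acac)2I2]

Cation [Ir…]: ligand charges -3, Ir(IV) ⇒ ion charge 1+.
Anion [Rh…]: ligand charges -4, Rh(III) ⇒ ion charge 1−.
One 1+ cation balances one 1− anion.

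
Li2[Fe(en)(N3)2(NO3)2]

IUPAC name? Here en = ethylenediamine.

lithium diazido(ethylenediamine)dinitratoferrate(II)

The 2 lithium counter-ions carry a total charge of +2, so each complex ion is 2−.
Ligand charges: 1×ethylenediamine (neutral), 2×nitrato (-1 each), 2×azido (-1 each); total -4. So Fe + (-4) = 2−, giving Fe = +2.
The complex ion is anionic, so iron takes the -ate form ferrate(II).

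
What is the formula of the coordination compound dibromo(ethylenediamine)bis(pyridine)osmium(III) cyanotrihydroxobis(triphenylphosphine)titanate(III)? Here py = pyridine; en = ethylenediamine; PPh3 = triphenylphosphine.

[OsBr2(en)(py)2][Ti(CN)(OH)3(PPh3)2]

Cation [Os…]: ligand charges -2, Os(III) ⇒ ion charge 1+.
Anion [Ti…]: ligand charges -4, Ti(III) ⇒ ion charge 1−.
One 1+ cation balances one 1− anion.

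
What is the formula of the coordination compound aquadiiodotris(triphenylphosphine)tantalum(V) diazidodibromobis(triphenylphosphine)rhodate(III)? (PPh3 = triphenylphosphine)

[Ta(H2O)I2(PPh3)3][RhBr2(N3)2(PPh3)2]3

Cation [Ta…]: ligand charges -2, Ta(V) ⇒ ion charge 3+.
Anion [Rh…]: ligand charges -4, Rh(III) ⇒ ion charge 1−.
One 3+ cation requires 3 of the 1− anion.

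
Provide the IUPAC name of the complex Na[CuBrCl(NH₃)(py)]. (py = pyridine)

The 1 sodium counter-ion carries a total charge of +1, so each complex ion is 1−.
Ligand charges: 1×pyridine (neutral), 1×chloro (-1 each), 1×ammine (neutral), 1×bromo (-1 each); total -2. So Cu + (-2) = 1−, giving Cu = +1.
Ligands are named alphabetically: ammine before bromo before chloro before pyridine.
The complex ion is anionic, so copper takes the -ate form cuprate(I).

sodium amminebromochloro(pyridine)cuprate(I)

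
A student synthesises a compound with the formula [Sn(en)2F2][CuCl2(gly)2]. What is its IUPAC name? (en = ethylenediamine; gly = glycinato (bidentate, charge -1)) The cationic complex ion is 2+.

The complex cation is given as 2+; its ligand charges sum to -2, so Sn = +4.
A 1:1 salt means the anion carries the equal and opposite charge, 2−.
Anion: ligand charges sum to -4; for the ion to be 2−, Cu = +2.

bis(ethylenediamine)difluorotin(IV) dichlorobis(glycinato)cuprate(II)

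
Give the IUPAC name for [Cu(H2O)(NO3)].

There is no counter-ion, so the complex is neutral overall.
Ligand charges: 1×nitrato (-1 each), 1×aqua (neutral); total -1. So Cu + (-1) = 0, giving Cu = +1.
Ligands are named alphabetically: aqua before nitrato.

aquanitratocopper(I)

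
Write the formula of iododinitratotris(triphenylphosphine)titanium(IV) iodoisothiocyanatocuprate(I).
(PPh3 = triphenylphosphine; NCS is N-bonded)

[TiI(NO3)2(PPh3)3][CuI(NCS)]

Cation [Ti…]: ligand charges -3, Ti(IV) ⇒ ion charge 1+.
Anion [Cu…]: ligand charges -2, Cu(I) ⇒ ion charge 1−.
One 1+ cation balances one 1− anion.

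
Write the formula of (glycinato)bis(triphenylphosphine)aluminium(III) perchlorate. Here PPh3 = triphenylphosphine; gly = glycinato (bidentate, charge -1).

Ligands: 2 triphenylphosphine (PPh3, neutral), 1 glycinato (gly, -1). Ligand charge sum = -1.
With Al in oxidation state +3, the complex ion is [Al...]^2+.
Charge balance with perchlorate (-1) requires 1 complex ion per 2 perchlorate.

[Al(gly)(PPh3)2](ClO4)2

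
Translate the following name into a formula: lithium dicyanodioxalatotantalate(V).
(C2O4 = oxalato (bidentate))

Li[Ta(C2O4)2(CN)2]

Ligands: 2 oxalato (C2O4, -2), 2 cyano (CN, -1). Ligand charge sum = -6.
Charge balance with lithium (+1) requires 1 complex ion per 1 lithium.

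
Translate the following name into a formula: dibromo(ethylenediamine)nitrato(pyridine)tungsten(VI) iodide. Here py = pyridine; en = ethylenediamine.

[WBr2(en)(NO3)(py)]I3

Ligands: 1 pyridine (py, neutral), 2 bromo (Br, -1), 1 ethylenediamine (en, neutral), 1 nitrato (NO3, -1). Ligand charge sum = -3.
With W in oxidation state +6, the complex ion is [W...]^3+.
Charge balance with iodide (-1) requires 1 complex ion per 3 iodide.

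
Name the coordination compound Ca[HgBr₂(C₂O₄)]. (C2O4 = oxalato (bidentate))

The 1 calcium counter-ion carries a total charge of +2, so each complex ion is 2−.
Ligand charges: 1×oxalato (-2 each), 2×bromo (-1 each); total -4. So Hg + (-4) = 2−, giving Hg = +2.
The complex ion is anionic, so mercury takes the -ate form mercurate(II).

calcium dibromooxalatomercurate(II)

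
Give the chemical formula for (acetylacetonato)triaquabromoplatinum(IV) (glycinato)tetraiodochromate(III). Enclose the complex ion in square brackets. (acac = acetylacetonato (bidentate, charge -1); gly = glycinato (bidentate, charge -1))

[Pt(acac)Br(H2O)3][Cr(gly)I4]

Cation [Pt…]: ligand charges -2, Pt(IV) ⇒ ion charge 2+.
Anion [Cr…]: ligand charges -5, Cr(III) ⇒ ion charge 2−.
One 2+ cation balances one 2− anion.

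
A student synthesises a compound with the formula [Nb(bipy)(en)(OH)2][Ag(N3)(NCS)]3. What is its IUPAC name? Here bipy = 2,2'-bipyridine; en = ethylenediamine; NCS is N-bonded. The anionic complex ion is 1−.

(2,2'-bipyridine)(ethylenediamine)dihydroxoniobium(V) azidoisothiocyanatoargentate(I)

Both ions are complex: the cation is named first with the plain metal name, the anion second with the -ate form; each ion's ligands are alphabetised independently.
The complex anion is given as 1−; its ligand charges sum to -2, so Ag = +1.
With 3 anions per cation, the cation must be 3×1 = 3+.
Cation: ligand charges sum to -2; for the ion to be 3+, Nb = +5.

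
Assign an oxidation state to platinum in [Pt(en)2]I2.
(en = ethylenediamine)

+2

2 iodide outside the brackets (-1 each) → the complex ion is 2+.
Ligand charges: 2×en neutral; sum 0.
Pt + (0) = 2+ ⇒ Pt is +2.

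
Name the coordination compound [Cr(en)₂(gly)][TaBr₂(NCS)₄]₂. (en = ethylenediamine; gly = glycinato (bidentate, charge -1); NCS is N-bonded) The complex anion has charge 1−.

The complex anion is given as 1−; its ligand charges sum to -6, so Ta = +5.
With 2 anions per cation, the cation must be 2×1 = 2+.
Cation: ligand charges sum to -1; for the ion to be 2+, Cr = +3.

bis(ethylenediamine)(glycinato)chromium(III) dibromotetraisothiocyanatotantalate(V)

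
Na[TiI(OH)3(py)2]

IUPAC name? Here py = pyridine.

sodium trihydroxoiodobis(pyridine)titanate(III)

The 1 sodium counter-ion carries a total charge of +1, so each complex ion is 1−.
Ligand charges: 3×hydroxo (-1 each), 1×iodo (-1 each), 2×pyridine (neutral); total -4. So Ti + (-4) = 1−, giving Ti = +3.
Ligands are named alphabetically: hydroxo before iodo before pyridine.
The complex ion is anionic, so titanium takes the -ate form titanate(III).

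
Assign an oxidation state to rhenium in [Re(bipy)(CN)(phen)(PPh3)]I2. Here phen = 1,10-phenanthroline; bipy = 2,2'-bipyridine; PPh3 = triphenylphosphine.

+3

2 iodide outside the brackets (-1 each) → the complex ion is 2+.
Ligand charges: 1×phen neutral; 1×bipy neutral; 1×CN = -1; 1×PPh3 neutral; sum -1.
Re + (-1) = 2+ ⇒ Re is +3.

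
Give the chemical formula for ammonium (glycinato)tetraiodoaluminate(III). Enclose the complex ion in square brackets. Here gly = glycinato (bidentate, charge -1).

Ligands: 1 glycinato (gly, -1), 4 iodo (I, -1). Ligand charge sum = -5.
Charge balance with ammonium (+1) requires 1 complex ion per 2 ammonium.

(NH4)2[Al(gly)I4]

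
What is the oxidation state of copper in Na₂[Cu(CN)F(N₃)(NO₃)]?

+2

2 sodium outside the brackets (+1 each) → the complex ion is 2−.
Ligand charges: 1×F = -1; 1×CN = -1; 1×NO3 = -1; 1×N3 = -1; sum -4.
Cu + (-4) = 2− ⇒ Cu is +2.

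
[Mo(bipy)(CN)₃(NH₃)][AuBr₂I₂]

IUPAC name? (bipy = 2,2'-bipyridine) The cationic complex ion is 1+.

ammine(2,2'-bipyridine)tricyanomolybdenum(IV) dibromodiiodoaurate(III)

Both ions are complex: the cation is named first with the plain metal name, the anion second with the -ate form; each ion's ligands are alphabetised independently.
The complex cation is given as 1+; its ligand charges sum to -3, so Mo = +4.
A 1:1 salt means the anion carries the equal and opposite charge, 1−.
Anion: ligand charges sum to -4; for the ion to be 1−, Au = +3.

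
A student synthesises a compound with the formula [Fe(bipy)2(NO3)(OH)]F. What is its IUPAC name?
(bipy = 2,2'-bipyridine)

bis(2,2'-bipyridine)hydroxonitratoiron(III) fluoride

The 1 fluoride counter-ion carries a total charge of -1, so each complex ion is 1+.
Ligand charges: 1×hydroxo (-1 each), 2×2,2'-bipyridine (neutral), 1×nitrato (-1 each); total -2. So Fe + (-2) = 1+, giving Fe = +3.
Ligands are named alphabetically: bipyridine before hydroxo before nitrato.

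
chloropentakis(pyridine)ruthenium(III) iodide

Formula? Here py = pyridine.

Ligands: 1 chloro (Cl, -1), 5 pyridine (py, neutral). Ligand charge sum = -1.
With Ru in oxidation state +3, the complex ion is [Ru...]^2+.
Charge balance with iodide (-1) requires 1 complex ion per 2 iodide.

[RuCl(py)5]I2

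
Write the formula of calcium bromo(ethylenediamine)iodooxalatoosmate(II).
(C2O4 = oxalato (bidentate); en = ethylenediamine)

Ca[OsBr(C2O4)(en)I]

Ligands: 1 iodo (I, -1), 1 oxalato (C2O4, -2), 1 ethylenediamine (en, neutral), 1 bromo (Br, -1). Ligand charge sum = -4.
With Os in oxidation state +2, the complex ion is [Os...]^2−.
Charge balance with calcium (+2) requires 1 complex ion per 1 calcium.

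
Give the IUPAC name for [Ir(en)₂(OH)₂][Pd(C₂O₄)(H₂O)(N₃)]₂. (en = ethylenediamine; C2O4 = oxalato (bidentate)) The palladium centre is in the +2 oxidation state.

bis(ethylenediamine)dihydroxoiridium(IV) aquaazidooxalatopalladate(II)

Pd is given as +2; the anion's ligand charges sum to -3, so the complex anion is 1−.
With 2 anions per cation, the cation must be 2×1 = 2+.
Cation: ligand charges sum to -2; for the ion to be 2+, Ir = +4.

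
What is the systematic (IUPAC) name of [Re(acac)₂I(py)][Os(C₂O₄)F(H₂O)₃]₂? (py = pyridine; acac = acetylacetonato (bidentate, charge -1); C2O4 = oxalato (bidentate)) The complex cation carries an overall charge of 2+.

Both ions are complex: the cation is named first with the plain metal name, the anion second with the -ate form; each ion's ligands are alphabetised independently.
The complex cation is given as 2+; its ligand charges sum to -3, so Re = +5.
With 2 anions per cation, each anion must be 2/2 = 1−.
Anion: ligand charges sum to -3; for the ion to be 1−, Os = +2.

bis(acetylacetonato)iodo(pyridine)rhenium(V) triaquafluorooxalatoosmate(II)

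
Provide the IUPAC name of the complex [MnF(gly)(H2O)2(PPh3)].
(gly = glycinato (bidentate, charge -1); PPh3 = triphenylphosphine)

diaquafluoro(glycinato)(triphenylphosphine)manganese(II)

There is no counter-ion, so the complex is neutral overall.
Ligand charges: 1×glycinato (-1 each), 1×fluoro (-1 each), 2×aqua (neutral), 1×triphenylphosphine (neutral); total -2. So Mn + (-2) = 0, giving Mn = +2.
Ligands are named alphabetically: aqua before fluoro before glycinato before triphenylphosphine.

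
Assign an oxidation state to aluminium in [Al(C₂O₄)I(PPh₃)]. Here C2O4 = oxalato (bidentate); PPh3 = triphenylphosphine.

+3

No counter-ion: the bracketed complex is neutral.
Ligand charges: 1×C2O4 = -2; 1×PPh3 neutral; 1×I = -1; sum -3.
Al + (-3) = 0 ⇒ Al is +3.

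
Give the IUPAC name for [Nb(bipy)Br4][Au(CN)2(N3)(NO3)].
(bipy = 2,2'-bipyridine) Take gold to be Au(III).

Au is given as +3; the anion's ligand charges sum to -4, so the complex anion is 1−.
A 1:1 salt means the cation carries the equal and opposite charge, 1+.
Cation: ligand charges sum to -4; for the ion to be 1+, Nb = +5.

(2,2'-bipyridine)tetrabromoniobium(V) azidodicyanonitratoaurate(III)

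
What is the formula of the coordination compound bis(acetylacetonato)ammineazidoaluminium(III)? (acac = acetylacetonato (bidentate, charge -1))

[Al(acac)2(N3)(NH3)]

Ligands: 2 acetylacetonato (acac, -1), 1 azido (N3, -1), 1 ammine (NH3, neutral). Ligand charge sum = -3.
With Al in oxidation state +3, the complex ion is [Al...].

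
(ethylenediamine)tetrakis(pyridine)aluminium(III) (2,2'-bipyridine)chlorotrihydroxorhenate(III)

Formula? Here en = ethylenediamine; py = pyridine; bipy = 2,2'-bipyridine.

[Al(en)(py)4][Re(bipy)Cl(OH)3]3

Cation [Al…]: ligand charges 0, Al(III) ⇒ ion charge 3+.
Anion [Re…]: ligand charges -4, Re(III) ⇒ ion charge 1−.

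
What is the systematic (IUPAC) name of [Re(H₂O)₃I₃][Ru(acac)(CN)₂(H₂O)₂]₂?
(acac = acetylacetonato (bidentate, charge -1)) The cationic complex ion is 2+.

triaquatriiodorhenium(V) (acetylacetonato)diaquadicyanoruthenate(II)

Both ions are complex: the cation is named first with the plain metal name, the anion second with the -ate form; each ion's ligands are alphabetised independently.
The complex cation is given as 2+; its ligand charges sum to -3, so Re = +5.
With 2 anions per cation, each anion must be 2/2 = 1−.
Anion: ligand charges sum to -3; for the ion to be 1−, Ru = +2.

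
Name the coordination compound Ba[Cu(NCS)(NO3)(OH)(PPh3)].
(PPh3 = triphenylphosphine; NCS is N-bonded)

The 1 barium counter-ion carries a total charge of +2, so each complex ion is 2−.
Ligand charges: 1×hydroxo (-1 each), 1×triphenylphosphine (neutral), 1×isothiocyanato (-1 each), 1×nitrato (-1 each); total -3. So Cu + (-3) = 2−, giving Cu = +1.
The complex ion is anionic, so copper takes the -ate form cuprate(I).

barium hydroxoisothiocyanatonitrato(triphenylphosphine)cuprate(I)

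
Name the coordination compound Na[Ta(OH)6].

The 1 sodium counter-ion carries a total charge of +1, so each complex ion is 1−.
Ligand charges: 6×hydroxo (-1 each); total -6. So Ta + (-6) = 1−, giving Ta = +5.
The complex ion is anionic, so tantalum takes the -ate form tantalate(V).

sodium hexahydroxotantalate(V)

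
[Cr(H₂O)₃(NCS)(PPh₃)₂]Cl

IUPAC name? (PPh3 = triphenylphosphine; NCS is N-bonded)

triaquaisothiocyanatobis(triphenylphosphine)chromium(II) chloride

The 1 chloride counter-ion carries a total charge of -1, so each complex ion is 1+.
Ligand charges: 3×aqua (neutral), 2×triphenylphosphine (neutral), 1×isothiocyanato (-1 each); total -1. So Cr + (-1) = 1+, giving Cr = +2.
Ligands are named alphabetically: aqua before isothiocyanato before triphenylphosphine.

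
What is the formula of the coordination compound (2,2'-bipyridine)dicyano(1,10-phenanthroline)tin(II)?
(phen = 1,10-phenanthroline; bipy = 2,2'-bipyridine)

[Sn(bipy)(CN)2(phen)]

Ligands: 1 1,10-phenanthroline (phen, neutral), 1 2,2'-bipyridine (bipy, neutral), 2 cyano (CN, -1). Ligand charge sum = -2.
With Sn in oxidation state +2, the complex ion is [Sn...].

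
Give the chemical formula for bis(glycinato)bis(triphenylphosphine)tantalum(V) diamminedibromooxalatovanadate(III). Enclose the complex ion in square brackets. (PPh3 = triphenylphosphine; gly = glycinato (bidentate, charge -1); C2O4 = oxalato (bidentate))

[Ta(gly)2(PPh3)2][VBr2(C2O4)(NH3)2]3

Cation [Ta…]: ligand charges -2, Ta(V) ⇒ ion charge 3+.
Anion [V…]: ligand charges -4, V(III) ⇒ ion charge 1−.
One 3+ cation requires 3 of the 1− anion.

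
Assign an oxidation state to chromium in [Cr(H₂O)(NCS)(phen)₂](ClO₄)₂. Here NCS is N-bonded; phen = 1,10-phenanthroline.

2 perchlorate outside the brackets (-1 each) → the complex ion is 2+.
Ligand charges: 1×NCS = -1; 2×phen neutral; 1×H2O neutral; sum -1.
Cr + (-1) = 2+ ⇒ Cr is +3.

+3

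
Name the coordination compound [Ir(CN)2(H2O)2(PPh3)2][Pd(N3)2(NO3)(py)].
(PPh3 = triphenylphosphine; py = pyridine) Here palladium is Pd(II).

diaquadicyanobis(triphenylphosphine)iridium(III) diazidonitrato(pyridine)palladate(II)

Pd is given as +2; the anion's ligand charges sum to -3, so the complex anion is 1−.
A 1:1 salt means the cation carries the equal and opposite charge, 1+.
Cation: ligand charges sum to -2; for the ion to be 1+, Ir = +3.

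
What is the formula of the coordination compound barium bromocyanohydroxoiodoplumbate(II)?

Ba[PbBr(CN)I(OH)]

Ligands: 1 iodo (I, -1), 1 hydroxo (OH, -1), 1 cyano (CN, -1), 1 bromo (Br, -1). Ligand charge sum = -4.
With Pb in oxidation state +2, the complex ion is [Pb...]^2−.
Charge balance with barium (+2) requires 1 complex ion per 1 barium.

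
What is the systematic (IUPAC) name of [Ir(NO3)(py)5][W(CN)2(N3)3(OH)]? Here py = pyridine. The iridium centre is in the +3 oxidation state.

Both ions are complex: the cation is named first with the plain metal name, the anion second with the -ate form; each ion's ligands are alphabetised independently.
Ir is given as +3; the cation's ligand charges sum to -1, so the complex cation is 2+.
A 1:1 salt means the anion carries the equal and opposite charge, 2−.
Anion: ligand charges sum to -6; for the ion to be 2−, W = +4.

nitratopentakis(pyridine)iridium(III) triazidodicyanohydroxotungstate(IV)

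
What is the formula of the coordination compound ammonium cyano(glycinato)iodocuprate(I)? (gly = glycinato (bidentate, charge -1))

(NH4)2[Cu(CN)(gly)I]

Ligands: 1 cyano (CN, -1), 1 iodo (I, -1), 1 glycinato (gly, -1). Ligand charge sum = -3.
With Cu in oxidation state +1, the complex ion is [Cu...]^2−.
Charge balance with ammonium (+1) requires 1 complex ion per 2 ammonium.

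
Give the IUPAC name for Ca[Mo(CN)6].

calcium hexacyanomolybdate(IV)

The 1 calcium counter-ion carries a total charge of +2, so each complex ion is 2−.
Ligand charges: 6×cyano (-1 each); total -6. So Mo + (-6) = 2−, giving Mo = +4.
The complex ion is anionic, so molybdenum takes the -ate form molybdate(IV).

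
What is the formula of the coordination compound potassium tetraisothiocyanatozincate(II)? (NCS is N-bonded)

K2[Zn(NCS)4]

Ligands: 4 isothiocyanato (NCS, -1). Ligand charge sum = -4.
With Zn in oxidation state +2, the complex ion is [Zn...]^2−.
Charge balance with potassium (+1) requires 1 complex ion per 2 potassium.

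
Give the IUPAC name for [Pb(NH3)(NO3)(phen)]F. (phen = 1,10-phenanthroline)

amminenitrato(1,10-phenanthroline)lead(II) fluoride

The 1 fluoride counter-ion carries a total charge of -1, so each complex ion is 1+.
Ligand charges: 1×ammine (neutral), 1×1,10-phenanthroline (neutral), 1×nitrato (-1 each); total -1. So Pb + (-1) = 1+, giving Pb = +2.
Ligands are named alphabetically: ammine before nitrato before phenanthroline.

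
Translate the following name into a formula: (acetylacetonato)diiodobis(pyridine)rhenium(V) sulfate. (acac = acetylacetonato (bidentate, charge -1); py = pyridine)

Ligands: 2 iodo (I, -1), 1 acetylacetonato (acac, -1), 2 pyridine (py, neutral). Ligand charge sum = -3.
With Re in oxidation state +5, the complex ion is [Re...]^2+.
Charge balance with sulfate (-2) requires 1 complex ion per 1 sulfate.

[Re(acac)I2(py)2]SO4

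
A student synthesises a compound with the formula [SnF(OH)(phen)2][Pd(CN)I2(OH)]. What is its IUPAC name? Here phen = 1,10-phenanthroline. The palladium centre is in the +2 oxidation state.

fluorohydroxobis(1,10-phenanthroline)tin(IV) cyanohydroxodiiodopalladate(II)

Pd is given as +2; the anion's ligand charges sum to -4, so the complex anion is 2−.
A 1:1 salt means the cation carries the equal and opposite charge, 2+.
Cation: ligand charges sum to -2; for the ion to be 2+, Sn = +4.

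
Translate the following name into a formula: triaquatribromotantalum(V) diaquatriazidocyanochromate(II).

Cation [Ta…]: ligand charges -3, Ta(V) ⇒ ion charge 2+.
Anion [Cr…]: ligand charges -4, Cr(II) ⇒ ion charge 2−.
One 2+ cation balances one 2− anion.

[TaBr3(H2O)3][Cr(CN)(H2O)2(N3)3]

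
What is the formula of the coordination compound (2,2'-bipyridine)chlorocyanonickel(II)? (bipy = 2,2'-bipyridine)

[Ni(bipy)Cl(CN)]

Ligands: 1 chloro (Cl, -1), 1 2,2'-bipyridine (bipy, neutral), 1 cyano (CN, -1). Ligand charge sum = -2.
With Ni in oxidation state +2, the complex ion is [Ni...].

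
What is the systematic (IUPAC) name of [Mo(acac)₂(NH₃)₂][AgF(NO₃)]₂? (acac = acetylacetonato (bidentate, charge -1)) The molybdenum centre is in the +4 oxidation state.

bis(acetylacetonato)diamminemolybdenum(IV) fluoronitratoargentate(I)

Mo is given as +4; the cation's ligand charges sum to -2, so the complex cation is 2+.
With 2 anions per cation, each anion must be 2/2 = 1−.
Anion: ligand charges sum to -2; for the ion to be 1−, Ag = +1.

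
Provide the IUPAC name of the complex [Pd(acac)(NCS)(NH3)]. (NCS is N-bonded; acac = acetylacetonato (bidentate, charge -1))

(acetylacetonato)ammineisothiocyanatopalladium(II)

There is no counter-ion, so the complex is neutral overall.
Ligand charges: 1×isothiocyanato (-1 each), 1×ammine (neutral), 1×acetylacetonato (-1 each); total -2. So Pd + (-2) = 0, giving Pd = +2.
Ligands are named alphabetically: acetylacetonato before ammine before isothiocyanato.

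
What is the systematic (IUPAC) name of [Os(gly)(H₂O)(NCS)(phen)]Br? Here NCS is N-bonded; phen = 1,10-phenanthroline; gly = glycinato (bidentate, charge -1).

aqua(glycinato)isothiocyanato(1,10-phenanthroline)osmium(III) bromide

The 1 bromide counter-ion carries a total charge of -1, so each complex ion is 1+.
Ligand charges: 1×isothiocyanato (-1 each), 1×1,10-phenanthroline (neutral), 1×aqua (neutral), 1×glycinato (-1 each); total -2. So Os + (-2) = 1+, giving Os = +3.
Ligands are named alphabetically: aqua before glycinato before isothiocyanato before phenanthroline.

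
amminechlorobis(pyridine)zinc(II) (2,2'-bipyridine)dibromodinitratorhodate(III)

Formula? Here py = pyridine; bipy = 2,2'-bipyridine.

[ZnCl(NH3)(py)2][Rh(bipy)Br2(NO3)2]

Cation [Zn…]: ligand charges -1, Zn(II) ⇒ ion charge 1+.
Anion [Rh…]: ligand charges -4, Rh(III) ⇒ ion charge 1−.
One 1+ cation balances one 1− anion.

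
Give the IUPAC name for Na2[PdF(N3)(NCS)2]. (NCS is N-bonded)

sodium azidofluorodiisothiocyanatopalladate(II)

The 2 sodium counter-ions carry a total charge of +2, so each complex ion is 2−.
Ligand charges: 1×azido (-1 each), 1×fluoro (-1 each), 2×isothiocyanato (-1 each); total -4. So Pd + (-4) = 2−, giving Pd = +2.
The complex ion is anionic, so palladium takes the -ate form palladate(II).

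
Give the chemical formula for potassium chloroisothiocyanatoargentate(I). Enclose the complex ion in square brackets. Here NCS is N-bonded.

K[AgCl(NCS)]

Ligands: 1 chloro (Cl, -1), 1 isothiocyanato (NCS, -1). Ligand charge sum = -2.
Charge balance with potassium (+1) requires 1 complex ion per 1 potassium.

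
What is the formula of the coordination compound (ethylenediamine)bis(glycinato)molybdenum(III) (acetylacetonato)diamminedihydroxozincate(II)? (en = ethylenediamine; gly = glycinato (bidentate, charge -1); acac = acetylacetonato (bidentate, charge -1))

Cation [Mo…]: ligand charges -2, Mo(III) ⇒ ion charge 1+.
Anion [Zn…]: ligand charges -3, Zn(II) ⇒ ion charge 1−.

[Mo(en)(gly)2][Zn(acac)(NH3)2(OH)2]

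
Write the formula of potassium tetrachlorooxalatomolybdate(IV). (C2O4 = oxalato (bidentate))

K2[Mo(C2O4)Cl4]

Ligands: 4 chloro (Cl, -1), 1 oxalato (C2O4, -2). Ligand charge sum = -6.
With Mo in oxidation state +4, the complex ion is [Mo...]^2−.
Charge balance with potassium (+1) requires 1 complex ion per 2 potassium.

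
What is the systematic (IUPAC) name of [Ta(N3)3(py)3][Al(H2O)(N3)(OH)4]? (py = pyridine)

triazidotris(pyridine)tantalum(V) aquaazidotetrahydroxoaluminate(III)

Both ions are complex: the cation is named first with the plain metal name, the anion second with the -ate form; each ion's ligands are alphabetised independently.
Aluminium is always +3 in its complexes; the anion's ligand charges sum to -5, so the complex anion is 2−.
A 1:1 salt means the cation carries the equal and opposite charge, 2+.
Cation: ligand charges sum to -3; for the ion to be 2+, Ta = +5.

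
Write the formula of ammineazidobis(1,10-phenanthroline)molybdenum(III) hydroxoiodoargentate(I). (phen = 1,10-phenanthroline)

Cation [Mo…]: ligand charges -1, Mo(III) ⇒ ion charge 2+.
Anion [Ag…]: ligand charges -2, Ag(I) ⇒ ion charge 1−.
One 2+ cation requires 2 of the 1− anion.

[Mo(N3)(NH3)(phen)2][AgI(OH)]2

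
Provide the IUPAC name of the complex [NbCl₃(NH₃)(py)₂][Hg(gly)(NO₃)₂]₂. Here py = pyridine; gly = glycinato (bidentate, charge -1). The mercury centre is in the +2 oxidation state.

amminetrichlorobis(pyridine)niobium(V) (glycinato)dinitratomercurate(II)

Both ions are complex: the cation is named first with the plain metal name, the anion second with the -ate form; each ion's ligands are alphabetised independently.
Hg is given as +2; the anion's ligand charges sum to -3, so the complex anion is 1−.
With 2 anions per cation, the cation must be 2×1 = 2+.
Cation: ligand charges sum to -3; for the ion to be 2+, Nb = +5.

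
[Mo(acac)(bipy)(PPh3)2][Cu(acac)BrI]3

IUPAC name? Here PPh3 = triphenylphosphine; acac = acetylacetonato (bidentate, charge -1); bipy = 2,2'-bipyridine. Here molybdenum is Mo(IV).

Both ions are complex: the cation is named first with the plain metal name, the anion second with the -ate form; each ion's ligands are alphabetised independently.
Mo is given as +4; the cation's ligand charges sum to -1, so the complex cation is 3+.
With 3 anions per cation, each anion must be 3/3 = 1−.
Anion: ligand charges sum to -3; for the ion to be 1−, Cu = +2.

(acetylacetonato)(2,2'-bipyridine)bis(triphenylphosphine)molybdenum(IV) (acetylacetonato)bromoiodocuprate(II)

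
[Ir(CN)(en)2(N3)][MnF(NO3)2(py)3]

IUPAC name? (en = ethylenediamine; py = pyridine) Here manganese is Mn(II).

azidocyanobis(ethylenediamine)iridium(III) fluorodinitratotris(pyridine)manganate(II)

Both ions are complex: the cation is named first with the plain metal name, the anion second with the -ate form; each ion's ligands are alphabetised independently.
Mn is given as +2; the anion's ligand charges sum to -3, so the complex anion is 1−.
A 1:1 salt means the cation carries the equal and opposite charge, 1+.
Cation: ligand charges sum to -2; for the ion to be 1+, Ir = +3.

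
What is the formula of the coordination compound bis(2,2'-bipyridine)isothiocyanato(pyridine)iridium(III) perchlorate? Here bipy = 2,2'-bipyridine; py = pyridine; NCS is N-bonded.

[Ir(bipy)2(NCS)(py)](ClO4)2

Ligands: 2 2,2'-bipyridine (bipy, neutral), 1 pyridine (py, neutral), 1 isothiocyanato (NCS, -1). Ligand charge sum = -1.
With Ir in oxidation state +3, the complex ion is [Ir...]^2+.
Charge balance with perchlorate (-1) requires 1 complex ion per 2 perchlorate.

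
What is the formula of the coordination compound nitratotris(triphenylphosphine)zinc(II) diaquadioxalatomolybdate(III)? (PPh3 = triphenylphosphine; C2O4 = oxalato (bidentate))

[Zn(NO3)(PPh3)3][Mo(C2O4)2(H2O)2]

Cation [Zn…]: ligand charges -1, Zn(II) ⇒ ion charge 1+.
Anion [Mo…]: ligand charges -4, Mo(III) ⇒ ion charge 1−.
One 1+ cation balances one 1− anion.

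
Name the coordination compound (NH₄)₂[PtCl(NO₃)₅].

ammonium chloropentanitratoplatinate(IV)

The 2 ammonium counter-ions carry a total charge of +2, so each complex ion is 2−.
Ligand charges: 1×chloro (-1 each), 5×nitrato (-1 each); total -6. So Pt + (-6) = 2−, giving Pt = +4.
Ligands are named alphabetically: chloro before nitrato.
The complex ion is anionic, so platinum takes the -ate form platinate(IV).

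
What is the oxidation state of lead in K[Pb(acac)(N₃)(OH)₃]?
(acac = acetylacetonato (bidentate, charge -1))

1 potassium outside the brackets (+1 each) → the complex ion is 1−.
Ligand charges: 3×OH = -3; 1×N3 = -1; 1×acac = -1; sum -5.
Pb + (-5) = 1− ⇒ Pb is +4.

+4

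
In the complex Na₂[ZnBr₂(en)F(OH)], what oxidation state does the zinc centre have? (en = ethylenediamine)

2 sodium outside the brackets (+1 each) → the complex ion is 2−.
Ligand charges: 1×F = -1; 1×OH = -1; 1×en neutral; 2×Br = -2; sum -4.
Zn + (-4) = 2− ⇒ Zn is +2.

+2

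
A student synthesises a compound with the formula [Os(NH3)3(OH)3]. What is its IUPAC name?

There is no counter-ion, so the complex is neutral overall.
Ligand charges: 3×hydroxo (-1 each), 3×ammine (neutral); total -3. So Os + (-3) = 0, giving Os = +3.
Ligands are named alphabetically: ammine before hydroxo.

triamminetrihydroxoosmium(III)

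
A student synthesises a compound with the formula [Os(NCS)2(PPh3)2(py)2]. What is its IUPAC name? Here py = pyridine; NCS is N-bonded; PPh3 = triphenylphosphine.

There is no counter-ion, so the complex is neutral overall.
Ligand charges: 2×pyridine (neutral), 2×isothiocyanato (-1 each), 2×triphenylphosphine (neutral); total -2. So Os + (-2) = 0, giving Os = +2.
Ligands are named alphabetically: isothiocyanato before pyridine before triphenylphosphine.

diisothiocyanatobis(pyridine)bis(triphenylphosphine)osmium(II)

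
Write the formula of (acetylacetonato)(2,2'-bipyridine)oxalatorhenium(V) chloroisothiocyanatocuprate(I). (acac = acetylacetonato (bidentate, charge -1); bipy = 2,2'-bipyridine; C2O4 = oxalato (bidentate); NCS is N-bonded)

Cation [Re…]: ligand charges -3, Re(V) ⇒ ion charge 2+.
Anion [Cu…]: ligand charges -2, Cu(I) ⇒ ion charge 1−.

[Re(acac)(bipy)(C2O4)][CuCl(NCS)]2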